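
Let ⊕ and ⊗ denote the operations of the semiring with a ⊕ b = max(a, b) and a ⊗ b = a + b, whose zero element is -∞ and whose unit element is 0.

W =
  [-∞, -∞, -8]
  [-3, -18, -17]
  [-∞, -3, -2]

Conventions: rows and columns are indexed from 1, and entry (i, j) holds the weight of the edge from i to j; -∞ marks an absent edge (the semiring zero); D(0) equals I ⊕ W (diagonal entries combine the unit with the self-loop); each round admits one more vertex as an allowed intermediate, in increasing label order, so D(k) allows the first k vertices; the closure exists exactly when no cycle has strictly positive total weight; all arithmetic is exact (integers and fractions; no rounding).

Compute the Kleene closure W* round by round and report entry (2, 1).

D(0):
  [0, -∞, -8]
  [-3, 0, -17]
  [-∞, -3, 0]
D(1):
  [0, -∞, -8]
  [-3, 0, -11]
  [-∞, -3, 0]
D(2):
  [0, -∞, -8]
  [-3, 0, -11]
  [-6, -3, 0]
D(3):
  [0, -11, -8]
  [-3, 0, -11]
  [-6, -3, 0]
Answer: W*[2][1] = -3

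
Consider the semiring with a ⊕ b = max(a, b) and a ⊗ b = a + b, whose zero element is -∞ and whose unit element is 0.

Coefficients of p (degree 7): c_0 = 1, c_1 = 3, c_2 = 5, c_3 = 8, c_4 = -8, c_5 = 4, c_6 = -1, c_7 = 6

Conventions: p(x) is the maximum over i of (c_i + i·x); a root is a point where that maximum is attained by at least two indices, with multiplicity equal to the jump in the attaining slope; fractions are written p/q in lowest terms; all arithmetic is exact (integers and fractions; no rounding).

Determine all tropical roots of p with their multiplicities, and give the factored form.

hull edge (i=0, c=1) to (i=3, c=8): slope 7/3, span 3
hull edge (i=3, c=8) to (i=7, c=6): slope -1/2, span 4
Factored form: p(x) = 6 ⊗ (x ⊕ (-7/3)) ⊗ (x ⊕ (-7/3)) ⊗ (x ⊕ (-7/3)) ⊗ (x ⊕ 1/2) ⊗ (x ⊕ 1/2) ⊗ (x ⊕ 1/2) ⊗ (x ⊕ 1/2)
Answer: roots = -7/3 (mult 3), 1/2 (mult 4)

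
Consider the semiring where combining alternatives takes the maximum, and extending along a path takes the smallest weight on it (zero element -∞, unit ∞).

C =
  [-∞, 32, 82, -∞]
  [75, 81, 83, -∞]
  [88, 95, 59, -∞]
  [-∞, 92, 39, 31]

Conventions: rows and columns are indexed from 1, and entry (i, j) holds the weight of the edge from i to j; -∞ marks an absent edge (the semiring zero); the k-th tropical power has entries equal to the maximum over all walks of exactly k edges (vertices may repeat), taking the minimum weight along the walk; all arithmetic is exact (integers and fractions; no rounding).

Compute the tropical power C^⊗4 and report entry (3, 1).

C^⊗2:
  [82, 82, 59, -∞]
  [83, 83, 81, -∞]
  [75, 81, 83, -∞]
  [75, 81, 83, 31]
C^⊗3:
  [75, 81, 82, -∞]
  [81, 81, 83, -∞]
  [83, 83, 81, -∞]
  [83, 83, 81, 31]
C^⊗4:
  [82, 82, 81, -∞]
  [83, 83, 81, -∞]
  [81, 81, 83, -∞]
  [81, 81, 83, 31]
Key observation: the optimum is the walk 3->2->2->3->1, with weight 95 min 81 min 83 min 88 = 81.
Optimal value attained by: walk 3->2->2->3->1.
Answer: (C^⊗4)[3][1] = 81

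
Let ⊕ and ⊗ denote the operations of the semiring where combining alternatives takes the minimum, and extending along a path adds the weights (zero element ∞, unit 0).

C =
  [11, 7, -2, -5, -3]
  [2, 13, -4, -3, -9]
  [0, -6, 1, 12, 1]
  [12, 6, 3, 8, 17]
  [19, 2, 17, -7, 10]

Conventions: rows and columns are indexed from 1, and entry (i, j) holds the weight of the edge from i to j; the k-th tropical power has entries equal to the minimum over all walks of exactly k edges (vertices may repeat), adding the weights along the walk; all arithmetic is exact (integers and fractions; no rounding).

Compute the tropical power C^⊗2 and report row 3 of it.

C^⊗2:
  [-2, -8, -2, -10, -2]
  [-4, -10, -3, -16, -3]
  [-4, -5, -10, -9, -15]
  [3, -3, 2, 3, -3]
  [4, -1, -4, -1, -7]
Answer: row 3 of C^⊗2 = [-4, -5, -10, -9, -15]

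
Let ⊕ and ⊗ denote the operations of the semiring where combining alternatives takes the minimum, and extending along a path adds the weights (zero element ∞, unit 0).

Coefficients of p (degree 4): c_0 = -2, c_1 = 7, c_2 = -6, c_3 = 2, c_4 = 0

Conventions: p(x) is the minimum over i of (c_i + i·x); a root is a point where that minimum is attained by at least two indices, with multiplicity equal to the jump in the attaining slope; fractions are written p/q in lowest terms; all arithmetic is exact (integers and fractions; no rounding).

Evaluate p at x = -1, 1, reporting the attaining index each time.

p(-1) = min(-2+0·(-1)=-2, 7+1·(-1)=6, -6+2·(-1)=-8, 2+3·(-1)=-1, 0+4·(-1)=-4) = -8 (attained by i=2)
p(1) = min(-2+0·1=-2, 7+1·1=8, -6+2·1=-4, 2+3·1=5, 0+4·1=4) = -4 (attained by i=2)
Answer: p(-1) = -8; p(1) = -4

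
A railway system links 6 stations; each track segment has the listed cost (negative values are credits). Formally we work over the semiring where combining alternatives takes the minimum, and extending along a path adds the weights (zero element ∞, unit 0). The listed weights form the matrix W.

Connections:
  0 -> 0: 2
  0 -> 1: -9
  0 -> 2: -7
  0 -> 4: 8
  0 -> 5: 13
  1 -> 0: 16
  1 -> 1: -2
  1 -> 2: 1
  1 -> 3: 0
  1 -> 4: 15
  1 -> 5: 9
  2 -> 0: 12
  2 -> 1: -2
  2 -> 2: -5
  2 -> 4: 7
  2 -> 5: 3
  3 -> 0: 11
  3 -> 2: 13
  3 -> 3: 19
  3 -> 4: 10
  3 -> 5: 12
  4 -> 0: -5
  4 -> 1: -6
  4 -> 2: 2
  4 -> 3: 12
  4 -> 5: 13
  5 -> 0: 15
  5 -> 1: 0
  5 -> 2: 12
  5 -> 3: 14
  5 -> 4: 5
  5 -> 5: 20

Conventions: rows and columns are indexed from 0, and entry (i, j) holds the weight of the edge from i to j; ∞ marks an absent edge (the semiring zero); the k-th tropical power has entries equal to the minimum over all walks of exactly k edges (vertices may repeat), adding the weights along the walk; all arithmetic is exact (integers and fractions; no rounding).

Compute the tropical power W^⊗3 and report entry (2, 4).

W^⊗2:
  [3, -11, -12, -9, 0, -4]
  [10, -4, -4, -2, 8, 4]
  [2, -7, -10, -2, 2, -2]
  [5, 2, 4, 22, 17, 16]
  [-3, -14, -12, -6, 3, 3]
  [0, -2, 1, 0, 15, 9]
W^⊗3:
  [-5, -14, -17, -11, -5, -9]
  [3, -6, -9, -4, 3, -1]
  [-3, -12, -15, -7, -3, -7]
  [7, -4, -2, 2, 11, 7]
  [-2, -16, -17, -14, -5, -9]
  [2, -9, -7, -2, 8, 4]
Key observation: the optimum is the walk 2->2->2->4, with weight (-5) + (-5) + 7 = -3.
Optimal value attained by: walk 2->2->2->4.
Answer: (W^⊗3)[2][4] = -3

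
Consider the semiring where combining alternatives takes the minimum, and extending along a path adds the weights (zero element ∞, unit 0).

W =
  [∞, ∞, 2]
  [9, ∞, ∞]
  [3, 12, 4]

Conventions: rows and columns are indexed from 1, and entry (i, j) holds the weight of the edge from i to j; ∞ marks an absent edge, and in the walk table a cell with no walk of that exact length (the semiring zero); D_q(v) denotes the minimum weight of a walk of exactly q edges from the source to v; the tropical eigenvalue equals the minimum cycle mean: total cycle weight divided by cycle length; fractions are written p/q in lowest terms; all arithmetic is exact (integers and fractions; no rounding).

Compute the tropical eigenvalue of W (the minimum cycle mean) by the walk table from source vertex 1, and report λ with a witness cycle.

q=0: [0, ∞, ∞]
q=1: [∞, ∞, 2]
q=2: [5, 14, 6]
q=3: [9, 18, 7]
Optimal cycle mean attained by: cycle 1->3->1, total 2 + 3, length 2.
Answer: λ = 5/2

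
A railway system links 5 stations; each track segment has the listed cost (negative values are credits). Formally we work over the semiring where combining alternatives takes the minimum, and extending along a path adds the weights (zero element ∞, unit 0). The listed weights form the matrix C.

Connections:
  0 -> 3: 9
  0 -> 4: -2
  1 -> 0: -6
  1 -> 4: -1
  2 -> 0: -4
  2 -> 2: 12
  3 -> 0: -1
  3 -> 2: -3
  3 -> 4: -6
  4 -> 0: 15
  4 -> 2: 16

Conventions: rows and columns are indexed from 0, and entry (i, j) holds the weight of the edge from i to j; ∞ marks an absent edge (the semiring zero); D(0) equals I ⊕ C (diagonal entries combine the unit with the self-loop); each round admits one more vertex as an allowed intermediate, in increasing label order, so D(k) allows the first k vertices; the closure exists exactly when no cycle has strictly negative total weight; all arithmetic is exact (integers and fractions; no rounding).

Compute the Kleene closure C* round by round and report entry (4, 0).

D(0):
  [0, ∞, ∞, 9, -2]
  [-6, 0, ∞, ∞, -1]
  [-4, ∞, 0, ∞, ∞]
  [-1, ∞, -3, 0, -6]
  [15, ∞, 16, ∞, 0]
D(1):
  [0, ∞, ∞, 9, -2]
  [-6, 0, ∞, 3, -8]
  [-4, ∞, 0, 5, -6]
  [-1, ∞, -3, 0, -6]
  [15, ∞, 16, 24, 0]
D(2):
  [0, ∞, ∞, 9, -2]
  [-6, 0, ∞, 3, -8]
  [-4, ∞, 0, 5, -6]
  [-1, ∞, -3, 0, -6]
  [15, ∞, 16, 24, 0]
D(3):
  [0, ∞, ∞, 9, -2]
  [-6, 0, ∞, 3, -8]
  [-4, ∞, 0, 5, -6]
  [-7, ∞, -3, 0, -9]
  [12, ∞, 16, 21, 0]
D(4):
  [0, ∞, 6, 9, -2]
  [-6, 0, 0, 3, -8]
  [-4, ∞, 0, 5, -6]
  [-7, ∞, -3, 0, -9]
  [12, ∞, 16, 21, 0]
D(5):
  [0, ∞, 6, 9, -2]
  [-6, 0, 0, 3, -8]
  [-4, ∞, 0, 5, -6]
  [-7, ∞, -3, 0, -9]
  [12, ∞, 16, 21, 0]
Answer: C*[4][0] = 12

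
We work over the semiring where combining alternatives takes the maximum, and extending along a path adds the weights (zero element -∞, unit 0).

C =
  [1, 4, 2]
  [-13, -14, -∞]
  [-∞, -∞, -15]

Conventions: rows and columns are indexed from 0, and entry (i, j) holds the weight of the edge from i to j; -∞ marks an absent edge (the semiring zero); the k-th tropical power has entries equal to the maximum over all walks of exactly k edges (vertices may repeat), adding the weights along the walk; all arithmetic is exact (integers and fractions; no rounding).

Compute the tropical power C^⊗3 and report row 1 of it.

C^⊗2:
  [2, 5, 3]
  [-12, -9, -11]
  [-∞, -∞, -30]
C^⊗3:
  [3, 6, 4]
  [-11, -8, -10]
  [-∞, -∞, -45]
Answer: row 1 of C^⊗3 = [-11, -8, -10]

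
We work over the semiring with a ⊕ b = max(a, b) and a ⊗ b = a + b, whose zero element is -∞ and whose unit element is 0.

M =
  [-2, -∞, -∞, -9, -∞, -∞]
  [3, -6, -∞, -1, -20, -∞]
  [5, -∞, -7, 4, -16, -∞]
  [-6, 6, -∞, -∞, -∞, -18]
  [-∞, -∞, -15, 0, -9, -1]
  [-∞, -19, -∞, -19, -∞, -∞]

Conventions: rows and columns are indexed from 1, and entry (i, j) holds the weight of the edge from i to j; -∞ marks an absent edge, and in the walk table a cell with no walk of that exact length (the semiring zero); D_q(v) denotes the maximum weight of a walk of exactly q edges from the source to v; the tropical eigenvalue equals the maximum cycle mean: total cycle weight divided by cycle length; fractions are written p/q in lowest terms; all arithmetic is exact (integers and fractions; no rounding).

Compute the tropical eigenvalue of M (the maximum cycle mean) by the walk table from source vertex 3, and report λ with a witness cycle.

q=0: [-∞, -∞, 0, -∞, -∞, -∞]
q=1: [5, -∞, -7, 4, -16, -∞]
q=2: [3, 10, -14, -3, -23, -14]
q=3: [13, 4, -21, 9, -10, -21]
q=4: [11, 15, -25, 4, -16, -9]
q=5: [18, 10, -31, 14, -5, -14]
q=6: [16, 20, -20, 9, -10, -4]
Optimal cycle mean attained by: cycle 2->4->2, total (-1) + 6, length 2.
Answer: λ = 5/2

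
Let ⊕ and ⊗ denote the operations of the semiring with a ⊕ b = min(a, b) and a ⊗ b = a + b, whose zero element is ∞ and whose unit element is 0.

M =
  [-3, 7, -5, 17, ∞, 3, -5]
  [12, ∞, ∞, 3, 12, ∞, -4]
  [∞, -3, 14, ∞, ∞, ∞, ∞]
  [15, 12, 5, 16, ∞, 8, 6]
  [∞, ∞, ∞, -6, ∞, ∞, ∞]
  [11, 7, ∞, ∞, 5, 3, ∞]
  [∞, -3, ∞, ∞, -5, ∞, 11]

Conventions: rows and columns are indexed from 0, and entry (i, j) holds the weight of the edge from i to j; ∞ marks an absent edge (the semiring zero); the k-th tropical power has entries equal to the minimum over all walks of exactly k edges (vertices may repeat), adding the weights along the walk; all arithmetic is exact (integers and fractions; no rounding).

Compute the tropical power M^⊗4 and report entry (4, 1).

M^⊗2:
  [-6, -8, -8, 10, -10, 0, -8]
  [9, -7, 7, 6, -9, 11, 7]
  [9, 11, 28, 0, 9, ∞, -7]
  [12, 2, 10, 15, 1, 11, 8]
  [9, 6, -1, 10, ∞, 2, 0]
  [8, 10, 6, -1, 8, 6, 3]
  [9, 8, ∞, -11, 6, ∞, -7]
M^⊗3:
  [-9, -11, -11, -16, -13, -3, -12]
  [5, 4, 4, -15, 2, 12, -11]
  [6, -10, 4, 3, -12, 8, 4]
  [9, 5, 7, -5, 3, 14, -2]
  [6, -4, 4, 9, -5, 5, 2]
  [5, 0, 3, 2, -2, 7, 3]
  [4, -10, -6, 0, -12, -3, -5]
M^⊗4:
  [-12, -15, -14, -19, -17, -8, -15]
  [0, -14, -10, -4, -16, -7, -9]
  [2, 1, 1, -18, -1, 9, -14]
  [6, -5, 0, -3, -7, 3, 1]
  [3, -1, 1, -11, -3, 8, -8]
  [2, 0, 0, -8, -2, 8, -4]
  [1, -9, -1, -18, -10, 0, -14]
Key observation: the optimum is the walk 4->3->1->6->1, with weight (-6) + 12 + (-4) + (-3) = -1.
Optimal value attained by: walk 4->3->1->6->1.
Answer: (M^⊗4)[4][1] = -1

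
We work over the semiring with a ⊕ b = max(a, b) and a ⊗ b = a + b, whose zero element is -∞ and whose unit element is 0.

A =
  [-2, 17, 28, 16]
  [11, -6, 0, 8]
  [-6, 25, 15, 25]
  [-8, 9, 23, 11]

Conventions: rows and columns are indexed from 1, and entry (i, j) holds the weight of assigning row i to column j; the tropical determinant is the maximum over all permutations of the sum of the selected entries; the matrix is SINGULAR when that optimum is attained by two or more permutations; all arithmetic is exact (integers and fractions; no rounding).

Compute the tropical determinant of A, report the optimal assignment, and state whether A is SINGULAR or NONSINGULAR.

σ = (1, 2, 3, 4): (-2) + (-6) + 15 + 11 = 18
σ = (1, 2, 4, 3): (-2) + (-6) + 25 + 23 = 40
σ = (1, 3, 2, 4): (-2) + 0 + 25 + 11 = 34
σ = (1, 3, 4, 2): (-2) + 0 + 25 + 9 = 32
σ = (1, 4, 2, 3): (-2) + 8 + 25 + 23 = 54
σ = (1, 4, 3, 2): (-2) + 8 + 15 + 9 = 30
σ = (2, 1, 3, 4): 17 + 11 + 15 + 11 = 54
σ = (2, 1, 4, 3): 17 + 11 + 25 + 23 = 76
σ = (2, 3, 1, 4): 17 + 0 + (-6) + 11 = 22
σ = (2, 3, 4, 1): 17 + 0 + 25 + (-8) = 34
σ = (2, 4, 1, 3): 17 + 8 + (-6) + 23 = 42
σ = (2, 4, 3, 1): 17 + 8 + 15 + (-8) = 32
σ = (3, 1, 2, 4): 28 + 11 + 25 + 11 = 75
σ = (3, 1, 4, 2): 28 + 11 + 25 + 9 = 73
σ = (3, 2, 1, 4): 28 + (-6) + (-6) + 11 = 27
σ = (3, 2, 4, 1): 28 + (-6) + 25 + (-8) = 39
σ = (3, 4, 1, 2): 28 + 8 + (-6) + 9 = 39
σ = (3, 4, 2, 1): 28 + 8 + 25 + (-8) = 53
σ = (4, 1, 2, 3): 16 + 11 + 25 + 23 = 75
σ = (4, 1, 3, 2): 16 + 11 + 15 + 9 = 51
σ = (4, 2, 1, 3): 16 + (-6) + (-6) + 23 = 27
σ = (4, 2, 3, 1): 16 + (-6) + 15 + (-8) = 17
σ = (4, 3, 1, 2): 16 + 0 + (-6) + 9 = 19
σ = (4, 3, 2, 1): 16 + 0 + 25 + (-8) = 33
Optimal value attained by: σ = (2, 1, 4, 3).
Answer: det⊕(A) = 76; verdict: NONSINGULAR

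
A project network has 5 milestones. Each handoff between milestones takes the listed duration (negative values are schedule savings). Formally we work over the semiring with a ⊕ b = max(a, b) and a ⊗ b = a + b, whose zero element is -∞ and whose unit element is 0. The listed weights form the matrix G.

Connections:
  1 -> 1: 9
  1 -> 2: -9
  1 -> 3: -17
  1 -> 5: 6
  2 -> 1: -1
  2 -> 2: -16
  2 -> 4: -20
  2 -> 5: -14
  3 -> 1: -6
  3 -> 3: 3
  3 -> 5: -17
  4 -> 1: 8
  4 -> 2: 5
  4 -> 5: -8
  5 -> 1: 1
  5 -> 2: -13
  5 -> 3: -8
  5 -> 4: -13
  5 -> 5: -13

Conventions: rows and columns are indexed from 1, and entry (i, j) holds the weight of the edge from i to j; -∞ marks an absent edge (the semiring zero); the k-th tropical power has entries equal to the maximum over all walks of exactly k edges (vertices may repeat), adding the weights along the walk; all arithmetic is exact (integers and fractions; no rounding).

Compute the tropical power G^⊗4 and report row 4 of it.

G^⊗2:
  [18, 0, -2, -7, 15]
  [8, -10, -18, -27, 5]
  [3, -15, 6, -30, 0]
  [17, -1, -9, -15, 14]
  [10, -8, -5, -26, 7]
G^⊗3:
  [27, 9, 7, 2, 24]
  [17, -1, -3, -8, 14]
  [12, -6, 9, -13, 9]
  [26, 8, 6, 1, 23]
  [19, 1, -1, -6, 16]
G^⊗4:
  [36, 18, 16, 11, 33]
  [26, 8, 6, 1, 23]
  [21, 3, 12, -4, 18]
  [35, 17, 15, 10, 32]
  [28, 10, 8, 3, 25]
Answer: row 4 of G^⊗4 = [35, 17, 15, 10, 32]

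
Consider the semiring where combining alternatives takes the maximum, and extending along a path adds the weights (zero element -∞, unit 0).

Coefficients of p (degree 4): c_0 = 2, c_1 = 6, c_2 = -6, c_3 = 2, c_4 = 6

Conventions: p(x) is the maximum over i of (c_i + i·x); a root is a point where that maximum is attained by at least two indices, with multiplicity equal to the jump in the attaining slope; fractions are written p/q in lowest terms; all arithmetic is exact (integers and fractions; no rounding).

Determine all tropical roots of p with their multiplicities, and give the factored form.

hull edge (i=0, c=2) to (i=1, c=6): slope 4, span 1
hull edge (i=1, c=6) to (i=4, c=6): slope 0, span 3
Factored form: p(x) = 6 ⊗ (x ⊕ (-4)) ⊗ (x ⊕ 0) ⊗ (x ⊕ 0) ⊗ (x ⊕ 0)
Answer: roots = -4 (mult 1), 0 (mult 3)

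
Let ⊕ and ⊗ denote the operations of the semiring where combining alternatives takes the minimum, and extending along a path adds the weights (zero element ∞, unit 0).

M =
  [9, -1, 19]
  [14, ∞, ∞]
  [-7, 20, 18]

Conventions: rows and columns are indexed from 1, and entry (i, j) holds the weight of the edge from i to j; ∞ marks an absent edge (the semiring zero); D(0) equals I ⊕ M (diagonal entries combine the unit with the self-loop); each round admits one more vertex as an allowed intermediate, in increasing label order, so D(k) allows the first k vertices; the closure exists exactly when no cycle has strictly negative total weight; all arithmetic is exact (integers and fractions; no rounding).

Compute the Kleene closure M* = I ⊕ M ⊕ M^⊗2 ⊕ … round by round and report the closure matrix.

D(0):
  [0, -1, 19]
  [14, 0, ∞]
  [-7, 20, 0]
D(1):
  [0, -1, 19]
  [14, 0, 33]
  [-7, -8, 0]
D(2):
  [0, -1, 19]
  [14, 0, 33]
  [-7, -8, 0]
D(3):
  [0, -1, 19]
  [14, 0, 33]
  [-7, -8, 0]
Answer: M* = [[0, -1, 19], [14, 0, 33], [-7, -8, 0]]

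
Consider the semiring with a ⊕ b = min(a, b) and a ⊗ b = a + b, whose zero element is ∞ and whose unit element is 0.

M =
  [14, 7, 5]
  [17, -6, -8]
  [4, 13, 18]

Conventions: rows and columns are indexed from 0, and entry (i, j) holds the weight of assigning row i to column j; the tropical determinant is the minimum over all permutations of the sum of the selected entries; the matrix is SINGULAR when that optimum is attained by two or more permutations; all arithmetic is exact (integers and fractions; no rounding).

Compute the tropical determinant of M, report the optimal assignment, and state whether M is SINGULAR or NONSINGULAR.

σ = (0, 1, 2): 14 + (-6) + 18 = 26
σ = (0, 2, 1): 14 + (-8) + 13 = 19
σ = (1, 0, 2): 7 + 17 + 18 = 42
σ = (1, 2, 0): 7 + (-8) + 4 = 3
σ = (2, 0, 1): 5 + 17 + 13 = 35
σ = (2, 1, 0): 5 + (-6) + 4 = 3
Optimal value attained by: σ = (1, 2, 0).
Answer: det⊕(M) = 3; verdict: SINGULAR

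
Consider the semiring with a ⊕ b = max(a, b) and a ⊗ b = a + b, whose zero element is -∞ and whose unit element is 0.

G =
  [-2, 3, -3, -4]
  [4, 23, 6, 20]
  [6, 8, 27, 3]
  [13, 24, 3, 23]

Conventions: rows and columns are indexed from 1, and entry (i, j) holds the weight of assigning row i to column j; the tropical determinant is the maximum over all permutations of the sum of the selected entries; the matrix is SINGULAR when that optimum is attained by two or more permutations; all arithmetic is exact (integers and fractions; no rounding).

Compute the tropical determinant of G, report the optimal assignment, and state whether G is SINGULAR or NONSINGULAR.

σ = (1, 2, 3, 4): (-2) + 23 + 27 + 23 = 71
σ = (1, 2, 4, 3): (-2) + 23 + 3 + 3 = 27
σ = (1, 3, 2, 4): (-2) + 6 + 8 + 23 = 35
σ = (1, 3, 4, 2): (-2) + 6 + 3 + 24 = 31
σ = (1, 4, 2, 3): (-2) + 20 + 8 + 3 = 29
σ = (1, 4, 3, 2): (-2) + 20 + 27 + 24 = 69
σ = (2, 1, 3, 4): 3 + 4 + 27 + 23 = 57
σ = (2, 1, 4, 3): 3 + 4 + 3 + 3 = 13
σ = (2, 3, 1, 4): 3 + 6 + 6 + 23 = 38
σ = (2, 3, 4, 1): 3 + 6 + 3 + 13 = 25
σ = (2, 4, 1, 3): 3 + 20 + 6 + 3 = 32
σ = (2, 4, 3, 1): 3 + 20 + 27 + 13 = 63
σ = (3, 1, 2, 4): (-3) + 4 + 8 + 23 = 32
σ = (3, 1, 4, 2): (-3) + 4 + 3 + 24 = 28
σ = (3, 2, 1, 4): (-3) + 23 + 6 + 23 = 49
σ = (3, 2, 4, 1): (-3) + 23 + 3 + 13 = 36
σ = (3, 4, 1, 2): (-3) + 20 + 6 + 24 = 47
σ = (3, 4, 2, 1): (-3) + 20 + 8 + 13 = 38
σ = (4, 1, 2, 3): (-4) + 4 + 8 + 3 = 11
σ = (4, 1, 3, 2): (-4) + 4 + 27 + 24 = 51
σ = (4, 2, 1, 3): (-4) + 23 + 6 + 3 = 28
σ = (4, 2, 3, 1): (-4) + 23 + 27 + 13 = 59
σ = (4, 3, 1, 2): (-4) + 6 + 6 + 24 = 32
σ = (4, 3, 2, 1): (-4) + 6 + 8 + 13 = 23
Optimal value attained by: σ = (1, 2, 3, 4).
Answer: det⊕(G) = 71; verdict: NONSINGULAR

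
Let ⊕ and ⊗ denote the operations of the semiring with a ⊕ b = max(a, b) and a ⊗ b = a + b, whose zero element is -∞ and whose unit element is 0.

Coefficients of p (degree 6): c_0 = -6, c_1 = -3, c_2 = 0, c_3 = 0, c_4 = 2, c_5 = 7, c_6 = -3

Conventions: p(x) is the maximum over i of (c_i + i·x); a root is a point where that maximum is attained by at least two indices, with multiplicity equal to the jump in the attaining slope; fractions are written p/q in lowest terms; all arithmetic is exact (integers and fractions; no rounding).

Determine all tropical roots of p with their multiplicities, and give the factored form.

hull edge (i=0, c=-6) to (i=2, c=0): slope 3, span 2
hull edge (i=2, c=0) to (i=5, c=7): slope 7/3, span 3
hull edge (i=5, c=7) to (i=6, c=-3): slope -10, span 1
Factored form: p(x) = -3 ⊗ (x ⊕ (-3)) ⊗ (x ⊕ (-3)) ⊗ (x ⊕ (-7/3)) ⊗ (x ⊕ (-7/3)) ⊗ (x ⊕ (-7/3)) ⊗ (x ⊕ 10)
Answer: roots = -3 (mult 2), -7/3 (mult 3), 10 (mult 1)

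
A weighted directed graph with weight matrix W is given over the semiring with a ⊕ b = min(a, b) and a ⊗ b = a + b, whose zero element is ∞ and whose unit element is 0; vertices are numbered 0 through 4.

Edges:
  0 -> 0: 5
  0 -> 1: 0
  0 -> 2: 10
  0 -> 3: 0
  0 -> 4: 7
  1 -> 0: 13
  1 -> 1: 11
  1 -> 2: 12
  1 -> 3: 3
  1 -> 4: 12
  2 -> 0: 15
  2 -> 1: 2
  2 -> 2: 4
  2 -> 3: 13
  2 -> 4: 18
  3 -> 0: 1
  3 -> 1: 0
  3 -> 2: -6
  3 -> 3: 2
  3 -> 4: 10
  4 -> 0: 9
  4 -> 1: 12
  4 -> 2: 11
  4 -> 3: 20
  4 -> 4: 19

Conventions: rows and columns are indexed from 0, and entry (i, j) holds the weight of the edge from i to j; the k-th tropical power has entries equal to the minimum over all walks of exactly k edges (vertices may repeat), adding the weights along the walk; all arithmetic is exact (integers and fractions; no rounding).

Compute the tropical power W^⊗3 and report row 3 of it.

W^⊗2:
  [1, 0, -6, 2, 10]
  [4, 3, -3, 5, 13]
  [14, 6, 7, 5, 14]
  [3, -4, -4, 1, 8]
  [14, 9, 14, 9, 16]
W^⊗3:
  [3, -4, -4, 1, 8]
  [6, -1, -1, 4, 11]
  [6, 5, -1, 7, 15]
  [2, -2, -5, -1, 8]
  [10, 9, 3, 11, 19]
Answer: row 3 of W^⊗3 = [2, -2, -5, -1, 8]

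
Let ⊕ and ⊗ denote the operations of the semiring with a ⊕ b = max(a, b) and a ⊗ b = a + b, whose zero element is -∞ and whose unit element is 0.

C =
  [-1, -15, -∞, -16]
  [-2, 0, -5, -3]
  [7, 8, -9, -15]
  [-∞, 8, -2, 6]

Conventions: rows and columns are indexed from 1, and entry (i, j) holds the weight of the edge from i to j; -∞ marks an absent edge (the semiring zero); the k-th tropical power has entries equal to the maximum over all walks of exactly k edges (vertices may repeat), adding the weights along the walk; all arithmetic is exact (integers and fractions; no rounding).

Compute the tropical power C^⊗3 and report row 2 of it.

C^⊗2:
  [-2, -8, -18, -10]
  [2, 5, -5, 3]
  [6, 8, 3, 5]
  [6, 14, 4, 12]
C^⊗3:
  [-3, -2, -12, -4]
  [3, 11, 1, 9]
  [10, 13, 3, 11]
  [12, 20, 10, 18]
Answer: row 2 of C^⊗3 = [3, 11, 1, 9]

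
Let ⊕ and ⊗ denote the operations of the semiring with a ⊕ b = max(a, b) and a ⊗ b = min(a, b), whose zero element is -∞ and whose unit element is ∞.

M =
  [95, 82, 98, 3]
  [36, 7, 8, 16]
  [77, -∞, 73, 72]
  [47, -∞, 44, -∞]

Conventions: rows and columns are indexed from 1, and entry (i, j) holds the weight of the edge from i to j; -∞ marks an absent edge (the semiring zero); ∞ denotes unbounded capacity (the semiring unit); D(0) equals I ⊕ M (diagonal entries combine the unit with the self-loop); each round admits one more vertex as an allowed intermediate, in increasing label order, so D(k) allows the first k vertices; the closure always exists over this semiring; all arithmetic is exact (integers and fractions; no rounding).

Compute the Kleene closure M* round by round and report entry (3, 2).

D(0):
  [∞, 82, 98, 3]
  [36, ∞, 8, 16]
  [77, -∞, ∞, 72]
  [47, -∞, 44, ∞]
D(1):
  [∞, 82, 98, 3]
  [36, ∞, 36, 16]
  [77, 77, ∞, 72]
  [47, 47, 47, ∞]
D(2):
  [∞, 82, 98, 16]
  [36, ∞, 36, 16]
  [77, 77, ∞, 72]
  [47, 47, 47, ∞]
D(3):
  [∞, 82, 98, 72]
  [36, ∞, 36, 36]
  [77, 77, ∞, 72]
  [47, 47, 47, ∞]
D(4):
  [∞, 82, 98, 72]
  [36, ∞, 36, 36]
  [77, 77, ∞, 72]
  [47, 47, 47, ∞]
Answer: M*[3][2] = 77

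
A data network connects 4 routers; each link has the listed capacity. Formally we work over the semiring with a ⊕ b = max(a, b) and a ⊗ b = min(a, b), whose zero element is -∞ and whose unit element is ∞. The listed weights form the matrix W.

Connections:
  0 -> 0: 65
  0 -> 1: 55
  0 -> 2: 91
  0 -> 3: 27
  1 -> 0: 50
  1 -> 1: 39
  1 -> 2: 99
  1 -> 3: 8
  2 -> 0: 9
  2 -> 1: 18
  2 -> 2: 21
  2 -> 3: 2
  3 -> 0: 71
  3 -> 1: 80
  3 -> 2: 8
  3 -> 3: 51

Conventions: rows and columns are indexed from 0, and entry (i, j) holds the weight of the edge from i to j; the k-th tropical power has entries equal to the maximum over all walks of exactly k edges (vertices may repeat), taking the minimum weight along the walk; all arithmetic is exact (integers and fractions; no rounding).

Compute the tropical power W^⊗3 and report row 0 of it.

W^⊗2:
  [65, 55, 65, 27]
  [50, 50, 50, 27]
  [18, 18, 21, 9]
  [65, 55, 80, 51]
W^⊗3:
  [65, 55, 65, 27]
  [50, 50, 50, 27]
  [18, 18, 21, 18]
  [65, 55, 65, 51]
Answer: row 0 of W^⊗3 = [65, 55, 65, 27]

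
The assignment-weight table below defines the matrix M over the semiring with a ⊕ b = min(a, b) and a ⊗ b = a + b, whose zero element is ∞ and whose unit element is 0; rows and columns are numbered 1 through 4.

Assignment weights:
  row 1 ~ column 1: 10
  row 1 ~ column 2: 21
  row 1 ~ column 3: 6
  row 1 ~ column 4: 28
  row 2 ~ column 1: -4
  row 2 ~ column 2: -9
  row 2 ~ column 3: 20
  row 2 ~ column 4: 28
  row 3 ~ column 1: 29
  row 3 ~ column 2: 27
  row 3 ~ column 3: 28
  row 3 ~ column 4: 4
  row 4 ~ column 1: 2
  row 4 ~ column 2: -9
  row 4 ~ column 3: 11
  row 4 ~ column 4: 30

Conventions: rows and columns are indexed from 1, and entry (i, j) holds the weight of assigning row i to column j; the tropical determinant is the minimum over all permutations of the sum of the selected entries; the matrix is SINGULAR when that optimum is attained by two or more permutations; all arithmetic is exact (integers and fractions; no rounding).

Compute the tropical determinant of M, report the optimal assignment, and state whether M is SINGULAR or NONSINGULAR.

σ = (1, 2, 3, 4): 10 + (-9) + 28 + 30 = 59
σ = (1, 2, 4, 3): 10 + (-9) + 4 + 11 = 16
σ = (1, 3, 2, 4): 10 + 20 + 27 + 30 = 87
σ = (1, 3, 4, 2): 10 + 20 + 4 + (-9) = 25
σ = (1, 4, 2, 3): 10 + 28 + 27 + 11 = 76
σ = (1, 4, 3, 2): 10 + 28 + 28 + (-9) = 57
σ = (2, 1, 3, 4): 21 + (-4) + 28 + 30 = 75
σ = (2, 1, 4, 3): 21 + (-4) + 4 + 11 = 32
σ = (2, 3, 1, 4): 21 + 20 + 29 + 30 = 100
σ = (2, 3, 4, 1): 21 + 20 + 4 + 2 = 47
σ = (2, 4, 1, 3): 21 + 28 + 29 + 11 = 89
σ = (2, 4, 3, 1): 21 + 28 + 28 + 2 = 79
σ = (3, 1, 2, 4): 6 + (-4) + 27 + 30 = 59
σ = (3, 1, 4, 2): 6 + (-4) + 4 + (-9) = -3
σ = (3, 2, 1, 4): 6 + (-9) + 29 + 30 = 56
σ = (3, 2, 4, 1): 6 + (-9) + 4 + 2 = 3
σ = (3, 4, 1, 2): 6 + 28 + 29 + (-9) = 54
σ = (3, 4, 2, 1): 6 + 28 + 27 + 2 = 63
σ = (4, 1, 2, 3): 28 + (-4) + 27 + 11 = 62
σ = (4, 1, 3, 2): 28 + (-4) + 28 + (-9) = 43
σ = (4, 2, 1, 3): 28 + (-9) + 29 + 11 = 59
σ = (4, 2, 3, 1): 28 + (-9) + 28 + 2 = 49
σ = (4, 3, 1, 2): 28 + 20 + 29 + (-9) = 68
σ = (4, 3, 2, 1): 28 + 20 + 27 + 2 = 77
Optimal value attained by: σ = (3, 1, 4, 2).
Answer: det⊕(M) = -3; verdict: NONSINGULAR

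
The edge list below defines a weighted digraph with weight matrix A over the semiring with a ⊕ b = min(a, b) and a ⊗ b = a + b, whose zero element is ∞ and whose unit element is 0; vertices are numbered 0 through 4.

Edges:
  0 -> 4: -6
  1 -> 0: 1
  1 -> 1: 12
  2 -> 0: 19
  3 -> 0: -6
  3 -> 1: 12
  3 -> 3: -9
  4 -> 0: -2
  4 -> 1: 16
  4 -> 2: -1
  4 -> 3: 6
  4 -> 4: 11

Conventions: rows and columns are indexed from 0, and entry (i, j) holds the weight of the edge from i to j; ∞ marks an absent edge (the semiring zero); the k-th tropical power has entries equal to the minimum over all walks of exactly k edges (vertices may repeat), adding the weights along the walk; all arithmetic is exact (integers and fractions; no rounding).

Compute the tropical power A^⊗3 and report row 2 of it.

A^⊗2:
  [-8, 10, -7, 0, 5]
  [13, 24, ∞, ∞, -5]
  [∞, ∞, ∞, ∞, 13]
  [-15, 3, ∞, -18, -12]
  [0, 18, 10, -3, -8]
A^⊗3:
  [-6, 12, 4, -9, -14]
  [-7, 11, -6, 1, 6]
  [11, 29, 12, 19, 24]
  [-24, -6, -13, -27, -21]
  [-10, 8, -9, -12, -6]
Answer: row 2 of A^⊗3 = [11, 29, 12, 19, 24]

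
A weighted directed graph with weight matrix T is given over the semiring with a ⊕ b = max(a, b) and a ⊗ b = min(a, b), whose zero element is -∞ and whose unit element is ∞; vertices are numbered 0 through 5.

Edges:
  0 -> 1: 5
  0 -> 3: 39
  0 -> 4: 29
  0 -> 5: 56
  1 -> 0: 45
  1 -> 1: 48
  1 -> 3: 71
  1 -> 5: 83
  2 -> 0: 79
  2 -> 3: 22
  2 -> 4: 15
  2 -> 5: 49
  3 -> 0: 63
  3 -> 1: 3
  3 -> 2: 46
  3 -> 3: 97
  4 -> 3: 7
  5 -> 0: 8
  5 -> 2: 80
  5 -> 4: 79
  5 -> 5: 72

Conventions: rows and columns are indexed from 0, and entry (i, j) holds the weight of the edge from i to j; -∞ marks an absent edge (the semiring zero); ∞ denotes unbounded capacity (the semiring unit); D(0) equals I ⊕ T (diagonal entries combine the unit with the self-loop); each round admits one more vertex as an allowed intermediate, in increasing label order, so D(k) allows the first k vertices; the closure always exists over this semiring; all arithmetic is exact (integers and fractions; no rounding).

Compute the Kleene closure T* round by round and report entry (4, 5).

D(0):
  [∞, 5, -∞, 39, 29, 56]
  [45, ∞, -∞, 71, -∞, 83]
  [79, -∞, ∞, 22, 15, 49]
  [63, 3, 46, ∞, -∞, -∞]
  [-∞, -∞, -∞, 7, ∞, -∞]
  [8, -∞, 80, -∞, 79, ∞]
D(1):
  [∞, 5, -∞, 39, 29, 56]
  [45, ∞, -∞, 71, 29, 83]
  [79, 5, ∞, 39, 29, 56]
  [63, 5, 46, ∞, 29, 56]
  [-∞, -∞, -∞, 7, ∞, -∞]
  [8, 5, 80, 8, 79, ∞]
D(2):
  [∞, 5, -∞, 39, 29, 56]
  [45, ∞, -∞, 71, 29, 83]
  [79, 5, ∞, 39, 29, 56]
  [63, 5, 46, ∞, 29, 56]
  [-∞, -∞, -∞, 7, ∞, -∞]
  [8, 5, 80, 8, 79, ∞]
D(3):
  [∞, 5, -∞, 39, 29, 56]
  [45, ∞, -∞, 71, 29, 83]
  [79, 5, ∞, 39, 29, 56]
  [63, 5, 46, ∞, 29, 56]
  [-∞, -∞, -∞, 7, ∞, -∞]
  [79, 5, 80, 39, 79, ∞]
D(4):
  [∞, 5, 39, 39, 29, 56]
  [63, ∞, 46, 71, 29, 83]
  [79, 5, ∞, 39, 29, 56]
  [63, 5, 46, ∞, 29, 56]
  [7, 5, 7, 7, ∞, 7]
  [79, 5, 80, 39, 79, ∞]
D(5):
  [∞, 5, 39, 39, 29, 56]
  [63, ∞, 46, 71, 29, 83]
  [79, 5, ∞, 39, 29, 56]
  [63, 5, 46, ∞, 29, 56]
  [7, 5, 7, 7, ∞, 7]
  [79, 5, 80, 39, 79, ∞]
D(6):
  [∞, 5, 56, 39, 56, 56]
  [79, ∞, 80, 71, 79, 83]
  [79, 5, ∞, 39, 56, 56]
  [63, 5, 56, ∞, 56, 56]
  [7, 5, 7, 7, ∞, 7]
  [79, 5, 80, 39, 79, ∞]
Answer: T*[4][5] = 7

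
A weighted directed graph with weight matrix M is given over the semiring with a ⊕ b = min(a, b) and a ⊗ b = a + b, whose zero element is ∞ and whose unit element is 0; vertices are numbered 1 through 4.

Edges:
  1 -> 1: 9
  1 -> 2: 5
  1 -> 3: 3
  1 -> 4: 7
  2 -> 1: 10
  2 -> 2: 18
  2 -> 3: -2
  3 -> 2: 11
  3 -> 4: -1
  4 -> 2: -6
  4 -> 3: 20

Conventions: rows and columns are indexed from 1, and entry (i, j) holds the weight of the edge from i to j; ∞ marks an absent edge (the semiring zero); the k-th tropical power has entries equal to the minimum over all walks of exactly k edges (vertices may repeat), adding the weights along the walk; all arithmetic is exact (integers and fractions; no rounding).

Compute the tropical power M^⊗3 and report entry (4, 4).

M^⊗2:
  [15, 1, 3, 2]
  [19, 9, 13, -3]
  [21, -7, 9, ∞]
  [4, 12, -8, 19]
M^⊗3:
  [11, -4, -1, 2]
  [19, -9, 7, 12]
  [3, 11, -9, 8]
  [13, 3, 7, -9]
Key observation: the optimum is the walk 4->2->3->4, with weight (-6) + (-2) + (-1) = -9.
Optimal value attained by: walk 4->2->3->4.
Answer: (M^⊗3)[4][4] = -9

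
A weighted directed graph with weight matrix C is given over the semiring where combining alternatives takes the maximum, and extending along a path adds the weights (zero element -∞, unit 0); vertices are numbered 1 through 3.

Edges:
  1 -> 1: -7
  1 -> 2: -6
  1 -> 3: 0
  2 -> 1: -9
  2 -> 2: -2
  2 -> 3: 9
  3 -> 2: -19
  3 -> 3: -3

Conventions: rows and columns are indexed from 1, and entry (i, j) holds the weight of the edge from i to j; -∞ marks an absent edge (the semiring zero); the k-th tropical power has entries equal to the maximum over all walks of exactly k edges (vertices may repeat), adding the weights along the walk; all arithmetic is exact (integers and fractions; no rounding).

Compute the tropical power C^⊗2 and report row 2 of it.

C^⊗2:
  [-14, -8, 3]
  [-11, -4, 7]
  [-28, -21, -6]
Answer: row 2 of C^⊗2 = [-11, -4, 7]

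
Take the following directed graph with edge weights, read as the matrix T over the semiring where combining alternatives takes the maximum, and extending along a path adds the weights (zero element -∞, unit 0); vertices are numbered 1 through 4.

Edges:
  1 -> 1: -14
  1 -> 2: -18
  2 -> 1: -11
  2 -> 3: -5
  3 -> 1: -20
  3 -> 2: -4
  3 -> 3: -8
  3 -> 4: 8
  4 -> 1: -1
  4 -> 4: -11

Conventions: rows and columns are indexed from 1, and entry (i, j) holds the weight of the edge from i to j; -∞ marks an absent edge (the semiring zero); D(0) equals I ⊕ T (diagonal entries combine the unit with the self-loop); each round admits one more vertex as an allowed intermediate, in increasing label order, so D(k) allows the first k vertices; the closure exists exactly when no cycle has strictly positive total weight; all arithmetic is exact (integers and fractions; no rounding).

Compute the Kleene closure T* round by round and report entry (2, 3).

D(0):
  [0, -18, -∞, -∞]
  [-11, 0, -5, -∞]
  [-20, -4, 0, 8]
  [-1, -∞, -∞, 0]
D(1):
  [0, -18, -∞, -∞]
  [-11, 0, -5, -∞]
  [-20, -4, 0, 8]
  [-1, -19, -∞, 0]
D(2):
  [0, -18, -23, -∞]
  [-11, 0, -5, -∞]
  [-15, -4, 0, 8]
  [-1, -19, -24, 0]
D(3):
  [0, -18, -23, -15]
  [-11, 0, -5, 3]
  [-15, -4, 0, 8]
  [-1, -19, -24, 0]
D(4):
  [0, -18, -23, -15]
  [2, 0, -5, 3]
  [7, -4, 0, 8]
  [-1, -19, -24, 0]
Answer: T*[2][3] = -5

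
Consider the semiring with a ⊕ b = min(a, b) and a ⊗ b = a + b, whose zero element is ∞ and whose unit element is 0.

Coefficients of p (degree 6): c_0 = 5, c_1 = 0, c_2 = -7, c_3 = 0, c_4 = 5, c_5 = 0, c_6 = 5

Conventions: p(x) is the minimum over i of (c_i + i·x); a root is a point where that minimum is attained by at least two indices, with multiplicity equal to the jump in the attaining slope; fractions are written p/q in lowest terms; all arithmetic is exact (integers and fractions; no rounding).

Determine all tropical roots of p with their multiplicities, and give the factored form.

hull edge (i=0, c=5) to (i=2, c=-7): slope -6, span 2
hull edge (i=2, c=-7) to (i=5, c=0): slope 7/3, span 3
hull edge (i=5, c=0) to (i=6, c=5): slope 5, span 1
Factored form: p(x) = 5 ⊗ (x ⊕ (-5)) ⊗ (x ⊕ (-7/3)) ⊗ (x ⊕ (-7/3)) ⊗ (x ⊕ (-7/3)) ⊗ (x ⊕ 6) ⊗ (x ⊕ 6)
Answer: roots = -5 (mult 1), -7/3 (mult 3), 6 (mult 2)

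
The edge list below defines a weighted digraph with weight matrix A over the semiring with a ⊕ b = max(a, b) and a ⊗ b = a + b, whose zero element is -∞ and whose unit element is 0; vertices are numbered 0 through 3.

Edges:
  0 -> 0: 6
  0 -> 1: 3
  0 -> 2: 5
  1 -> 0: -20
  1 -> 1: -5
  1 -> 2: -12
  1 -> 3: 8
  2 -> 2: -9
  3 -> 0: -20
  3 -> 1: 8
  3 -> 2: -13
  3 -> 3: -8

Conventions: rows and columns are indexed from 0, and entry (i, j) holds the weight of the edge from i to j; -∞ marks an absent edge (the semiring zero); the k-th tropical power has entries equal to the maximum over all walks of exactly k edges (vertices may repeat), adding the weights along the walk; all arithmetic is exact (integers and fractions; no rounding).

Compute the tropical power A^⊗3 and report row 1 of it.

A^⊗2:
  [12, 9, 11, 11]
  [-12, 16, -5, 3]
  [-∞, -∞, -18, -∞]
  [-12, 3, -4, 16]
A^⊗3:
  [18, 19, 17, 17]
  [-4, 11, 4, 24]
  [-∞, -∞, -27, -∞]
  [-4, 24, 3, 11]
Answer: row 1 of A^⊗3 = [-4, 11, 4, 24]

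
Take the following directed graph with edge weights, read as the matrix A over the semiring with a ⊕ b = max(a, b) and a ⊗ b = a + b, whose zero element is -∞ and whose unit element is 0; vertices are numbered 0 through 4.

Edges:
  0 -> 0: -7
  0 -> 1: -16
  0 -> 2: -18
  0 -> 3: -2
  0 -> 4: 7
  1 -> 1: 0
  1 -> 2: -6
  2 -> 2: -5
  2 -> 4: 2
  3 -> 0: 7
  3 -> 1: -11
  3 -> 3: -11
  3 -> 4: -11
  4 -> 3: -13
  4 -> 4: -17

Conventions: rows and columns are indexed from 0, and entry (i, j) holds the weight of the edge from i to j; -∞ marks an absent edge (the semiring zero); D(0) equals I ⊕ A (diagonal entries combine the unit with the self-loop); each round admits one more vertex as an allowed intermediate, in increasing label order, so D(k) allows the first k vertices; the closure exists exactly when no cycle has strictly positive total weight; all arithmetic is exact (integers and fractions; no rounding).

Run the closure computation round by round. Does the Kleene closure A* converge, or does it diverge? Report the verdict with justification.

D(0):
  [0, -16, -18, -2, 7]
  [-∞, 0, -6, -∞, -∞]
  [-∞, -∞, 0, -∞, 2]
  [7, -11, -∞, 0, -11]
  [-∞, -∞, -∞, -13, 0]
Detection: at round 1, diagonal entry (3, 3) turns strictly positive.
Key observation: the cycle 3->0->3 has total weight 7 + (-2), which is strictly positive.
Answer: DIVERGES — positive cycle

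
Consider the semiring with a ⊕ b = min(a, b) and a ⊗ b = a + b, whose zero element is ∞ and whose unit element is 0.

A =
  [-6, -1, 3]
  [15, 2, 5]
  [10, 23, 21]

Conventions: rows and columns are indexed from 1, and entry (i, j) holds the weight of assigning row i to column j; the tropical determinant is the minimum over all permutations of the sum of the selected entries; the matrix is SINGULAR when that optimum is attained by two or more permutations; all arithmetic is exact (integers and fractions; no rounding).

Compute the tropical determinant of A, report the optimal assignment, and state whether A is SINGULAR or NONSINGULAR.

σ = (1, 2, 3): (-6) + 2 + 21 = 17
σ = (1, 3, 2): (-6) + 5 + 23 = 22
σ = (2, 1, 3): (-1) + 15 + 21 = 35
σ = (2, 3, 1): (-1) + 5 + 10 = 14
σ = (3, 1, 2): 3 + 15 + 23 = 41
σ = (3, 2, 1): 3 + 2 + 10 = 15
Optimal value attained by: σ = (2, 3, 1).
Answer: det⊕(A) = 14; verdict: NONSINGULAR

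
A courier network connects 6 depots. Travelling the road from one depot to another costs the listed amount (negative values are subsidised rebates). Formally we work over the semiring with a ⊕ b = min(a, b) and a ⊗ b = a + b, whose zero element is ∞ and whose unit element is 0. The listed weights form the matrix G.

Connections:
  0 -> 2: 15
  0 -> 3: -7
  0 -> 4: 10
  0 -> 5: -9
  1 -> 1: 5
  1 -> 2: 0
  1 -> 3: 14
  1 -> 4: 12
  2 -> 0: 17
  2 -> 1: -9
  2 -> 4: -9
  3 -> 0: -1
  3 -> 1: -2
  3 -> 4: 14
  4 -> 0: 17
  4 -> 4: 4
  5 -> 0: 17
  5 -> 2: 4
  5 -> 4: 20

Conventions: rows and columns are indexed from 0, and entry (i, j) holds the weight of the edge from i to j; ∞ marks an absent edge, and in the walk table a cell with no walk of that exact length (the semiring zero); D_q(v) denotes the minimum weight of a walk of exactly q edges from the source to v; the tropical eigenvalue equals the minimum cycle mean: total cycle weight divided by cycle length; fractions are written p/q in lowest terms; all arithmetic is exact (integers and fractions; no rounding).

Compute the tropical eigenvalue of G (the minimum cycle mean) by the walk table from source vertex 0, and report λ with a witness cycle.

q=0: [0, ∞, ∞, ∞, ∞, ∞]
q=1: [∞, ∞, 15, -7, 10, -9]
q=2: [-8, -9, -5, ∞, 6, ∞]
q=3: [12, -14, -9, -15, -14, -17]
q=4: [-16, -18, -14, 0, -18, 3]
q=5: [-1, -23, -18, -23, -23, -25]
q=6: [-24, -27, -23, -9, -27, -10]
Optimal cycle mean attained by: cycle 1->2->1, total 0 + (-9), length 2.
Answer: λ = -9/2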